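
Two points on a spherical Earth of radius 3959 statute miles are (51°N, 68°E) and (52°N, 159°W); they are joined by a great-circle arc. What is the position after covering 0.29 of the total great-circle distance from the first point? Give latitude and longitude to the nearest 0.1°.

≈ (66.9°N, 93.0°E)

From cos δ = sin φ₁ sin φ₂ + cos φ₁ cos φ₂ cos Δλ, the central angle is δ ≈ 1.215 rad (69.6°).
Interpolate at f = 0.29 with slerp weights a = sin((1−f)δ)/sin δ ≈ 0.810, b = sin(fδ)/sin δ ≈ 0.368.
p = a·p₁ + b·p₂ ≈ (-0.021, 0.392, 0.920); φ = arcsin(p_z) ≈ 66.91°, λ = atan2(p_y, p_x) ≈ 93.01°.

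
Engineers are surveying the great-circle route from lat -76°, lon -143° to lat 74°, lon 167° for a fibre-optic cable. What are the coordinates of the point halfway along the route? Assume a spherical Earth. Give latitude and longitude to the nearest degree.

Write both endpoints as unit vectors p₁, p₂ with components (cos φ cos λ, cos φ sin λ, sin φ).
The central angle between the endpoints is δ = arccos(p₁·p₂) ≈ 2.668 rad (152.9°).
Interpolate at f = 1/2 with slerp weights a = sin((1−f)δ)/sin δ ≈ 2.131, b = sin(fδ)/sin δ ≈ 2.131.
p = a·p₁ + b·p₂ ≈ (-0.984, -0.178, -0.019); φ = arcsin(p_z) ≈ -1.10°, λ = atan2(p_y, p_x) ≈ -169.74°.

≈ lat -1°, lon -170°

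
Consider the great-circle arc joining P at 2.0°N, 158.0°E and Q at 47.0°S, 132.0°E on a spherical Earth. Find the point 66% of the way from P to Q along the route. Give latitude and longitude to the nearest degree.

≈ 31°S, 143°E

Convert each endpoint to a unit vector on the sphere (x = cos φ cos λ, y = cos φ sin λ, z = sin φ).
The central angle between the endpoints is δ = arccos(p₁·p₂) ≈ 0.943 rad (54.1°).
Interpolate at f = 0.66 with slerp weights a = sin((1−f)δ)/sin δ ≈ 0.389, b = sin(fδ)/sin δ ≈ 0.720.
p = a·p₁ + b·p₂ ≈ (-0.690, 0.511, -0.513); φ = arcsin(p_z) ≈ -30.88°, λ = atan2(p_y, p_x) ≈ 143.47°.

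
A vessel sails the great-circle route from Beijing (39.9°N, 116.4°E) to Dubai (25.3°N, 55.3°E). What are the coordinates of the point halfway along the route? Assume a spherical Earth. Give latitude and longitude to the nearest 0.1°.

The haversine formula gives a central angle δ ≈ 0.916 rad (52.5°) between the endpoints.
Interpolate at f = 1/2 with slerp weights a = sin((1−f)δ)/sin δ ≈ 0.557, b = sin(fδ)/sin δ ≈ 0.557.
p = a·p₁ + b·p₂ ≈ (0.097, 0.797, 0.596); φ = arcsin(p_z) ≈ 36.57°, λ = atan2(p_y, p_x) ≈ 83.08°.

≈ (36.6°N, 83.1°E)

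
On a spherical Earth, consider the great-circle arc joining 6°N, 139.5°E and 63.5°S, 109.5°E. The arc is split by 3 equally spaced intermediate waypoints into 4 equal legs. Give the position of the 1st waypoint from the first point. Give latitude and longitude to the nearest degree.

From cos δ = sin φ₁ sin φ₂ + cos φ₁ cos φ₂ cos Δλ, the central angle is δ ≈ 1.276 rad (73.1°).
Interpolate at f = 1/4 with slerp weights a = sin((1−f)δ)/sin δ ≈ 0.854, b = sin(fδ)/sin δ ≈ 0.328.
p = a·p₁ + b·p₂ ≈ (-0.695, 0.690, -0.204); φ = arcsin(p_z) ≈ -11.77°, λ = atan2(p_y, p_x) ≈ 135.22°.

≈ 12°S, 135°E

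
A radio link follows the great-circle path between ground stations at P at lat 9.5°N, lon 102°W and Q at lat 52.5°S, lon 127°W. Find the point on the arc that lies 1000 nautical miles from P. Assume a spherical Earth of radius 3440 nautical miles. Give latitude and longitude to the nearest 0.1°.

≈ lat 6.5°S, lon 106.7°W

From cos δ = sin φ₁ sin φ₂ + cos φ₁ cos φ₂ cos Δλ, the central angle is δ ≈ 1.145 rad (65.6°). The total great-circle distance is δ·R ≈ 1.145 × 3440 ≈ 3938 nmi, so the target fraction is f = 1000/3938 ≈ 0.254.
Interpolate at f ≈ 0.254 with slerp weights a = sin((1−f)δ)/sin δ ≈ 0.828, b = sin(fδ)/sin δ ≈ 0.315.
p = a·p₁ + b·p₂ ≈ (-0.285, -0.952, -0.113); φ = arcsin(p_z) ≈ -6.49°, λ = atan2(p_y, p_x) ≈ -106.67°.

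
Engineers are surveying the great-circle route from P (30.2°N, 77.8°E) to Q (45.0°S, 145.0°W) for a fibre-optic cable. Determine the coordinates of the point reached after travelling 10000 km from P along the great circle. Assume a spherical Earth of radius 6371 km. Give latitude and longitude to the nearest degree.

≈ (31°S, 148°E)

Convert each endpoint to a unit vector on the sphere (x = cos φ cos λ, y = cos φ sin λ, z = sin φ).
The central angle between the endpoints is δ = arccos(p₁·p₂) ≈ 2.505 rad (143.5°). The total great-circle distance is δ·R ≈ 2.505 × 6371 ≈ 15959 km, so the target fraction is f = 10000/15959 ≈ 0.627.
Interpolate at f ≈ 0.627 with slerp weights a = sin((1−f)δ)/sin δ ≈ 1.354, b = sin(fδ)/sin δ ≈ 1.682.
p = a·p₁ + b·p₂ ≈ (-0.727, 0.461, -0.508); φ = arcsin(p_z) ≈ -30.56°, λ = atan2(p_y, p_x) ≈ 147.60°.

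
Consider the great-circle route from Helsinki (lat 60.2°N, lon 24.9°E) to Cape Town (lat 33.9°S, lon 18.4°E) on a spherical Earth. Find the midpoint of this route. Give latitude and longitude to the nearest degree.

Write both endpoints as unit vectors p₁, p₂ with components (cos φ cos λ, cos φ sin λ, sin φ).
The central angle between the endpoints is δ = arccos(p₁·p₂) ≈ 1.645 rad (94.3°).
Interpolate at f = 1/2 with slerp weights a = sin((1−f)δ)/sin δ ≈ 0.735, b = sin(fδ)/sin δ ≈ 0.735.
p = a·p₁ + b·p₂ ≈ (0.910, 0.346, 0.228); φ = arcsin(p_z) ≈ 13.17°, λ = atan2(p_y, p_x) ≈ 20.83°.

≈ lat 13°N, lon 21°E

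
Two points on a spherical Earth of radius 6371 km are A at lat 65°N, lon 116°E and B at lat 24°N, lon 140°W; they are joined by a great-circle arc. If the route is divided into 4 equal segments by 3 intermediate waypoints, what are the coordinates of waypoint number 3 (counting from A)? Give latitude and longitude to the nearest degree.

≈ lat 40°N, lon 150°W

Write both endpoints as unit vectors p₁, p₂ with components (cos φ cos λ, cos φ sin λ, sin φ).
The central angle between the endpoints is δ = arccos(p₁·p₂) ≈ 1.292 rad (74.0°).
Interpolate at f = 3/4 with slerp weights a = sin((1−f)δ)/sin δ ≈ 0.330, b = sin(fδ)/sin δ ≈ 0.857.
p = a·p₁ + b·p₂ ≈ (-0.661, -0.378, 0.648); φ = arcsin(p_z) ≈ 40.39°, λ = atan2(p_y, p_x) ≈ -150.24°.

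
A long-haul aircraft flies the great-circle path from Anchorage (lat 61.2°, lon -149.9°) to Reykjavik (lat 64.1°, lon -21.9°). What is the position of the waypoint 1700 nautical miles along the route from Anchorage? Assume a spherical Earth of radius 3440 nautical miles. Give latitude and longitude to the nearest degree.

Convert each endpoint to a unit vector on the sphere (x = cos φ cos λ, y = cos φ sin λ, z = sin φ).
The central angle between the endpoints is δ = arccos(p₁·p₂) ≈ 0.852 rad (48.8°). The total great-circle distance is δ·R ≈ 0.852 × 3440 ≈ 2930 nmi, so the target fraction is f = 1700/2930 ≈ 0.580.
Interpolate at f ≈ 0.580 with slerp weights a = sin((1−f)δ)/sin δ ≈ 0.465, b = sin(fδ)/sin δ ≈ 0.630.
p = a·p₁ + b·p₂ ≈ (0.062, -0.215, 0.975); φ = arcsin(p_z) ≈ 77.07°, λ = atan2(p_y, p_x) ≈ -74.00°.

≈ lat 77°, lon -74°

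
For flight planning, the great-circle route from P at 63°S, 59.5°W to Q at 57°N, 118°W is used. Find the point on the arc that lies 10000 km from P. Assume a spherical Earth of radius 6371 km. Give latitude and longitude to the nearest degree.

≈ 21°N, 99°W

Write both endpoints as unit vectors p₁, p₂ with components (cos φ cos λ, cos φ sin λ, sin φ).
The central angle between the endpoints is δ = arccos(p₁·p₂) ≈ 2.237 rad (128.2°). The total great-circle distance is δ·R ≈ 2.237 × 6371 ≈ 14252 km, so the target fraction is f = 10000/14252 ≈ 0.702.
Interpolate at f ≈ 0.702 with slerp weights a = sin((1−f)δ)/sin δ ≈ 0.787, b = sin(fδ)/sin δ ≈ 1.272.
p = a·p₁ + b·p₂ ≈ (-0.144, -0.920, 0.365); φ = arcsin(p_z) ≈ 21.42°, λ = atan2(p_y, p_x) ≈ -98.89°.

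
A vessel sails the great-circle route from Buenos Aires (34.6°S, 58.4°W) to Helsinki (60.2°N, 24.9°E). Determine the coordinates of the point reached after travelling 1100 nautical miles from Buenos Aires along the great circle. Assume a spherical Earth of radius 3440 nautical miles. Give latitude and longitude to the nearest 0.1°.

Write both endpoints as unit vectors p₁, p₂ with components (cos φ cos λ, cos φ sin λ, sin φ).
The central angle between the endpoints is δ = arccos(p₁·p₂) ≈ 2.032 rad (116.4°). The total great-circle distance is δ·R ≈ 2.032 × 3440 ≈ 6990 nmi, so the target fraction is f = 1100/6990 ≈ 0.157.
Interpolate at f ≈ 0.157 with slerp weights a = sin((1−f)δ)/sin δ ≈ 1.106, b = sin(fδ)/sin δ ≈ 0.351.
p = a·p₁ + b·p₂ ≈ (0.635, -0.702, -0.323); φ = arcsin(p_z) ≈ -18.85°, λ = atan2(p_y, p_x) ≈ -47.85°.

≈ (18.9°S, 47.9°W)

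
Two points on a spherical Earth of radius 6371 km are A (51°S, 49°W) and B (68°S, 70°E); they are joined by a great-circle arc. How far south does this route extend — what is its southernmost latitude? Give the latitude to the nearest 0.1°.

≈ 75.0°S

The great circle lies in the plane with unit normal n̂ = (p₁ × p₂)/|p₁ × p₂|.
Here n̂_z ≈ +0.259; the vertex latitude is φ_max = arccos|n̂_z| ≈ 75.0°.
Check via Clairaut: cos φ_max = |cos φ₁| · sin C = cos(51.0°)·sin(155.7°) ≈ 0.259, again giving ≈ 75.0°.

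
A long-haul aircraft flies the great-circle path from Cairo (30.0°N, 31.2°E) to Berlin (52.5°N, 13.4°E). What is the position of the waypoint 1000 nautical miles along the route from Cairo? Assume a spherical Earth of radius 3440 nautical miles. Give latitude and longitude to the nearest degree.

≈ 45°N, 21°E

From cos δ = sin φ₁ sin φ₂ + cos φ₁ cos φ₂ cos Δλ, the central angle is δ ≈ 0.454 rad (26.0°). The total great-circle distance is δ·R ≈ 0.454 × 3440 ≈ 1562 nmi, so the target fraction is f = 1000/1562 ≈ 0.640.
Interpolate at f ≈ 0.640 with slerp weights a = sin((1−f)δ)/sin δ ≈ 0.371, b = sin(fδ)/sin δ ≈ 0.653.
p = a·p₁ + b·p₂ ≈ (0.662, 0.259, 0.704); φ = arcsin(p_z) ≈ 44.73°, λ = atan2(p_y, p_x) ≈ 21.34°.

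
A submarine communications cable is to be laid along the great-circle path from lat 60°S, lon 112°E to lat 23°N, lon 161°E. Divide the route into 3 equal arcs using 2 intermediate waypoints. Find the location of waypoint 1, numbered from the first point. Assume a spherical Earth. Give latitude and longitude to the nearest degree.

The haversine formula gives a central angle δ ≈ 1.607 rad (92.1°) between the endpoints.
Interpolate at f = 1/3 with slerp weights a = sin((1−f)δ)/sin δ ≈ 0.878, b = sin(fδ)/sin δ ≈ 0.511.
p = a·p₁ + b·p₂ ≈ (-0.609, 0.560, -0.561); φ = arcsin(p_z) ≈ -34.14°, λ = atan2(p_y, p_x) ≈ 137.39°.

≈ lat 34°S, lon 137°E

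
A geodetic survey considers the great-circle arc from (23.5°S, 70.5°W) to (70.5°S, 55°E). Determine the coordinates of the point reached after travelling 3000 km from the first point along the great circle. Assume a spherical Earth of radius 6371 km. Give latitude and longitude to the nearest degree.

From cos δ = sin φ₁ sin φ₂ + cos φ₁ cos φ₂ cos Δλ, the central angle is δ ≈ 1.371 rad (78.6°). The total great-circle distance is δ·R ≈ 1.371 × 6371 ≈ 8737 km, so the target fraction is f = 3000/8737 ≈ 0.343.
Interpolate at f ≈ 0.343 with slerp weights a = sin((1−f)δ)/sin δ ≈ 0.799, b = sin(fδ)/sin δ ≈ 0.463.
p = a·p₁ + b·p₂ ≈ (0.333, -0.565, -0.755); φ = arcsin(p_z) ≈ -49.03°, λ = atan2(p_y, p_x) ≈ -59.44°.

≈ (49°S, 59°W)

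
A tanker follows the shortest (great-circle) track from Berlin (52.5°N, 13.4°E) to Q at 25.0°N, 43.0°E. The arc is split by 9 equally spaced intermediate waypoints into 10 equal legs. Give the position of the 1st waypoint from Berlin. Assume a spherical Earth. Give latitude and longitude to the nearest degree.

Convert each endpoint to a unit vector on the sphere (x = cos φ cos λ, y = cos φ sin λ, z = sin φ).
The central angle between the endpoints is δ = arccos(p₁·p₂) ≈ 0.618 rad (35.4°).
Interpolate at f = 1/10 with slerp weights a = sin((1−f)δ)/sin δ ≈ 0.911, b = sin(fδ)/sin δ ≈ 0.107.
p = a·p₁ + b·p₂ ≈ (0.610, 0.194, 0.768); φ = arcsin(p_z) ≈ 50.17°, λ = atan2(p_y, p_x) ≈ 17.67°.

≈ 50°N, 18°E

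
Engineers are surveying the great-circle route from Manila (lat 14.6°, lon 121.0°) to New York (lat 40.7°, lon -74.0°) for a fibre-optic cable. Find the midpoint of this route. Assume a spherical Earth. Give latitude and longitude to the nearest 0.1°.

≈ lat 71.3°, lon 160.8°

Write both endpoints as unit vectors p₁, p₂ with components (cos φ cos λ, cos φ sin λ, sin φ).
The central angle between the endpoints is δ = arccos(p₁·p₂) ≈ 2.146 rad (123.0°).
Interpolate at f = 1/2 with slerp weights a = sin((1−f)δ)/sin δ ≈ 1.047, b = sin(fδ)/sin δ ≈ 1.047.
p = a·p₁ + b·p₂ ≈ (-0.303, 0.106, 0.947); φ = arcsin(p_z) ≈ 71.28°, λ = atan2(p_y, p_x) ≈ 160.81°.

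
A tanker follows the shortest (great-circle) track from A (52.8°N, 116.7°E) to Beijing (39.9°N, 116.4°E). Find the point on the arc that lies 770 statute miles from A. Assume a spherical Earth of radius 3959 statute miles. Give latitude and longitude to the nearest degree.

From cos δ = sin φ₁ sin φ₂ + cos φ₁ cos φ₂ cos Δλ, the central angle is δ ≈ 0.225 rad (12.9°). The total great-circle distance is δ·R ≈ 0.225 × 3959 ≈ 891 mi, so the target fraction is f = 770/891 ≈ 0.864.
Interpolate at f ≈ 0.864 with slerp weights a = sin((1−f)δ)/sin δ ≈ 0.137, b = sin(fδ)/sin δ ≈ 0.866.
p = a·p₁ + b·p₂ ≈ (-0.333, 0.669, 0.665); φ = arcsin(p_z) ≈ 41.66°, λ = atan2(p_y, p_x) ≈ 116.43°.

≈ (42°N, 116°E)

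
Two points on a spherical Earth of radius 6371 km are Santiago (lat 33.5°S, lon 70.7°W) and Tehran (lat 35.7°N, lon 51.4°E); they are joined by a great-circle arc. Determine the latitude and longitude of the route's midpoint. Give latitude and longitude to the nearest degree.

≈ lat 2°N, lon 11°W

The haversine formula gives a central angle δ ≈ 2.321 rad (133.0°) between the endpoints.
Interpolate at f = 1/2 with slerp weights a = sin((1−f)δ)/sin δ ≈ 1.254, b = sin(fδ)/sin δ ≈ 1.254.
p = a·p₁ + b·p₂ ≈ (0.981, -0.191, 0.040); φ = arcsin(p_z) ≈ 2.27°, λ = atan2(p_y, p_x) ≈ -11.02°.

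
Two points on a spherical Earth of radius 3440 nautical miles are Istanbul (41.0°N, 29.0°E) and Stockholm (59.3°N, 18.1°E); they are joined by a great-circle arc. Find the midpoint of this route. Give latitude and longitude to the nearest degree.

≈ (50°N, 25°E)

Write both endpoints as unit vectors p₁, p₂ with components (cos φ cos λ, cos φ sin λ, sin φ).
The central angle between the endpoints is δ = arccos(p₁·p₂) ≈ 0.341 rad (19.5°).
Interpolate at f = 1/2 with slerp weights a = sin((1−f)δ)/sin δ ≈ 0.507, b = sin(fδ)/sin δ ≈ 0.507.
p = a·p₁ + b·p₂ ≈ (0.581, 0.266, 0.769); φ = arcsin(p_z) ≈ 50.27°, λ = atan2(p_y, p_x) ≈ 24.60°.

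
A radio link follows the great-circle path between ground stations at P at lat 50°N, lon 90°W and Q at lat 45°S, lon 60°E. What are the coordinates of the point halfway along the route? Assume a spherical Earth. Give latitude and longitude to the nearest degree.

≈ lat 9°N, lon 5°W

Write both endpoints as unit vectors p₁, p₂ with components (cos φ cos λ, cos φ sin λ, sin φ).
The central angle between the endpoints is δ = arccos(p₁·p₂) ≈ 2.780 rad (159.3°).
Interpolate at f = 1/2 with slerp weights a = sin((1−f)δ)/sin δ ≈ 2.780, b = sin(fδ)/sin δ ≈ 2.780.
p = a·p₁ + b·p₂ ≈ (0.983, -0.085, 0.164); φ = arcsin(p_z) ≈ 9.43°, λ = atan2(p_y, p_x) ≈ -4.92°.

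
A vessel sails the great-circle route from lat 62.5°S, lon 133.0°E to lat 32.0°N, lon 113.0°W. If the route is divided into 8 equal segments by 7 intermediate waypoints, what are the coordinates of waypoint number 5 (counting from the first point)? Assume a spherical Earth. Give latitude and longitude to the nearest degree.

From cos δ = sin φ₁ sin φ₂ + cos φ₁ cos φ₂ cos Δλ, the central angle is δ ≈ 2.251 rad (129.0°).
Interpolate at f = 5/8 with slerp weights a = sin((1−f)δ)/sin δ ≈ 0.962, b = sin(fδ)/sin δ ≈ 1.270.
p = a·p₁ + b·p₂ ≈ (-0.724, -0.666, -0.180); φ = arcsin(p_z) ≈ -10.39°, λ = atan2(p_y, p_x) ≈ -137.36°.

≈ lat 10°S, lon 137°W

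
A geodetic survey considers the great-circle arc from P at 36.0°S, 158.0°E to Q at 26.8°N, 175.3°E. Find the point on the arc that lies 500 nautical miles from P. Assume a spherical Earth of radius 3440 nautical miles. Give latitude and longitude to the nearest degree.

Convert each endpoint to a unit vector on the sphere (x = cos φ cos λ, y = cos φ sin λ, z = sin φ).
The central angle between the endpoints is δ = arccos(p₁·p₂) ≈ 1.132 rad (64.9°). The total great-circle distance is δ·R ≈ 1.132 × 3440 ≈ 3896 nmi, so the target fraction is f = 500/3896 ≈ 0.128.
Interpolate at f ≈ 0.128 with slerp weights a = sin((1−f)δ)/sin δ ≈ 0.922, b = sin(fδ)/sin δ ≈ 0.160.
p = a·p₁ + b·p₂ ≈ (-0.834, 0.291, -0.470); φ = arcsin(p_z) ≈ -28.01°, λ = atan2(p_y, p_x) ≈ 160.76°.

≈ 28°S, 161°E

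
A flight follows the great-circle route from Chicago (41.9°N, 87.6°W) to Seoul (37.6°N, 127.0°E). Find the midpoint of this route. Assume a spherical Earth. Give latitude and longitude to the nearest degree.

≈ 70°N, 166°W

From cos δ = sin φ₁ sin φ₂ + cos φ₁ cos φ₂ cos Δλ, the central angle is δ ≈ 1.649 rad (94.5°).
Interpolate at f = 1/2 with slerp weights a = sin((1−f)δ)/sin δ ≈ 0.736, b = sin(fδ)/sin δ ≈ 0.736.
p = a·p₁ + b·p₂ ≈ (-0.328, -0.082, 0.941); φ = arcsin(p_z) ≈ 70.23°, λ = atan2(p_y, p_x) ≈ -166.02°.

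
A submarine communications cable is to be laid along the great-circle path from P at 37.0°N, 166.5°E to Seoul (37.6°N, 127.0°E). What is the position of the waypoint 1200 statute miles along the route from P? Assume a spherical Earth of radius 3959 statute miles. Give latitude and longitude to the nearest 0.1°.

The haversine formula gives a central angle δ ≈ 0.544 rad (31.2°) between the endpoints. The total great-circle distance is δ·R ≈ 0.544 × 3959 ≈ 2155 mi, so the target fraction is f = 1200/2155 ≈ 0.557.
Interpolate at f ≈ 0.557 with slerp weights a = sin((1−f)δ)/sin δ ≈ 0.461, b = sin(fδ)/sin δ ≈ 0.576.
p = a·p₁ + b·p₂ ≈ (-0.633, 0.451, 0.629); φ = arcsin(p_z) ≈ 39.00°, λ = atan2(p_y, p_x) ≈ 144.55°.

≈ 39.0°N, 144.6°E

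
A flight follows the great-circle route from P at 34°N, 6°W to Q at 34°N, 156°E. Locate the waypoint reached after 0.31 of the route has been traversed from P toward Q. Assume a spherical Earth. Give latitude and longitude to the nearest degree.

From cos δ = sin φ₁ sin φ₂ + cos φ₁ cos φ₂ cos Δλ, the central angle is δ ≈ 1.919 rad (109.9°).
Interpolate at f = 0.31 with slerp weights a = sin((1−f)δ)/sin δ ≈ 1.031, b = sin(fδ)/sin δ ≈ 0.596.
p = a·p₁ + b·p₂ ≈ (0.399, 0.112, 0.910); φ = arcsin(p_z) ≈ 65.52°, λ = atan2(p_y, p_x) ≈ 15.63°.

≈ 66°N, 16°E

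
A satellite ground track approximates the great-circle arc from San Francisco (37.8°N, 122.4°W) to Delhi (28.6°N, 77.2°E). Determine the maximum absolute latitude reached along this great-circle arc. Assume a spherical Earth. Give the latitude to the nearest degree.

≈ 76°N

The great circle lies in the plane with unit normal n̂ = (p₁ × p₂)/|p₁ × p₂|.
Here n̂_z ≈ -0.249; the vertex latitude is φ_max = arccos|n̂_z| ≈ 75.6°.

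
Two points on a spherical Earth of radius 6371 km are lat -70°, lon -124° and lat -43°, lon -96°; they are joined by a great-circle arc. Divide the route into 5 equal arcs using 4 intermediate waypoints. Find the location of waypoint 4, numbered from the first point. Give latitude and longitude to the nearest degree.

Convert each endpoint to a unit vector on the sphere (x = cos φ cos λ, y = cos φ sin λ, z = sin φ).
The central angle between the endpoints is δ = arccos(p₁·p₂) ≈ 0.532 rad (30.5°).
Interpolate at f = 4/5 with slerp weights a = sin((1−f)δ)/sin δ ≈ 0.209, b = sin(fδ)/sin δ ≈ 0.814.
p = a·p₁ + b·p₂ ≈ (-0.102, -0.651, -0.752); φ = arcsin(p_z) ≈ -48.75°, λ = atan2(p_y, p_x) ≈ -98.92°.

≈ lat -49°, lon -99°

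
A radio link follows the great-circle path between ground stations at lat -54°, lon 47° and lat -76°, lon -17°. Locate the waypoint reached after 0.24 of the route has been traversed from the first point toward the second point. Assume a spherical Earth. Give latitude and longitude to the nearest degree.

Write both endpoints as unit vectors p₁, p₂ with components (cos φ cos λ, cos φ sin λ, sin φ).
The central angle between the endpoints is δ = arccos(p₁·p₂) ≈ 0.560 rad (32.1°).
Interpolate at f = 0.24 with slerp weights a = sin((1−f)δ)/sin δ ≈ 0.777, b = sin(fδ)/sin δ ≈ 0.252.
p = a·p₁ + b·p₂ ≈ (0.370, 0.316, -0.874); φ = arcsin(p_z) ≈ -60.88°, λ = atan2(p_y, p_x) ≈ 40.53°.

≈ lat -61°, lon 41°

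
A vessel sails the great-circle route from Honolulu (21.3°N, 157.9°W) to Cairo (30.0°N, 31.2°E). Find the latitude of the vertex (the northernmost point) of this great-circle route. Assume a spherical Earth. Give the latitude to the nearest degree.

≈ 81°N

The great circle lies in the plane with unit normal n̂ = (p₁ × p₂)/|p₁ × p₂|.
Here n̂_z ≈ -0.162; the vertex latitude is φ_max = arccos|n̂_z| ≈ 80.7°.
Check via Clairaut: cos φ_max = |cos φ₁| · sin C = cos(21.3°)·sin(10.0°) ≈ 0.162, again giving ≈ 80.7°.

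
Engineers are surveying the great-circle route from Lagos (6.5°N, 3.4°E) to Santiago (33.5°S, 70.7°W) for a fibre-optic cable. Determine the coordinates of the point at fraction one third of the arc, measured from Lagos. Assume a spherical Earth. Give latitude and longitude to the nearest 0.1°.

Write both endpoints as unit vectors p₁, p₂ with components (cos φ cos λ, cos φ sin λ, sin φ).
The central angle between the endpoints is δ = arccos(p₁·p₂) ≈ 1.406 rad (80.5°).
Interpolate at f = 1/3 with slerp weights a = sin((1−f)δ)/sin δ ≈ 0.817, b = sin(fδ)/sin δ ≈ 0.458.
p = a·p₁ + b·p₂ ≈ (0.936, -0.312, -0.160); φ = arcsin(p_z) ≈ -9.22°, λ = atan2(p_y, p_x) ≈ -18.44°.

≈ 9.2°S, 18.4°W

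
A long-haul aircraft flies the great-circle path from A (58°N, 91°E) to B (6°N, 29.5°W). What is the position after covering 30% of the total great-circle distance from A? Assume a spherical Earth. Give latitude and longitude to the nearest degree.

From cos δ = sin φ₁ sin φ₂ + cos φ₁ cos φ₂ cos Δλ, the central angle is δ ≈ 1.751 rad (100.3°).
Interpolate at f = 0.30 with slerp weights a = sin((1−f)δ)/sin δ ≈ 0.956, b = sin(fδ)/sin δ ≈ 0.510.
p = a·p₁ + b·p₂ ≈ (0.432, 0.257, 0.864); φ = arcsin(p_z) ≈ 59.80°, λ = atan2(p_y, p_x) ≈ 30.75°.

≈ (60°N, 31°E)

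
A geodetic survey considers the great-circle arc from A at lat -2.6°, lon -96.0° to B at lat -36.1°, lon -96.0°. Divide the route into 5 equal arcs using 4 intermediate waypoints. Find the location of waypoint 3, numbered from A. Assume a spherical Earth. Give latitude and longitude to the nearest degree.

Write both endpoints as unit vectors p₁, p₂ with components (cos φ cos λ, cos φ sin λ, sin φ).
The central angle between the endpoints is δ = arccos(p₁·p₂) ≈ 0.585 rad (33.5°).
Interpolate at f = 3/5 with slerp weights a = sin((1−f)δ)/sin δ ≈ 0.420, b = sin(fδ)/sin δ ≈ 0.623.
p = a·p₁ + b·p₂ ≈ (-0.096, -0.917, -0.386); φ = arcsin(p_z) ≈ -22.70°, λ = atan2(p_y, p_x) ≈ -96.00°.

≈ lat -23°, lon -96°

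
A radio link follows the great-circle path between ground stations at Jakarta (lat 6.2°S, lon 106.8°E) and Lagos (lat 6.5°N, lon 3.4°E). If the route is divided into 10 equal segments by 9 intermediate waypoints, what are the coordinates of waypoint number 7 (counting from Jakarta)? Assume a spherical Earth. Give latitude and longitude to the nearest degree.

Convert each endpoint to a unit vector on the sphere (x = cos φ cos λ, y = cos φ sin λ, z = sin φ).
The central angle between the endpoints is δ = arccos(p₁·p₂) ≈ 1.814 rad (104.0°).
Interpolate at f = 7/10 with slerp weights a = sin((1−f)δ)/sin δ ≈ 0.534, b = sin(fδ)/sin δ ≈ 0.984.
p = a·p₁ + b·p₂ ≈ (0.823, 0.566, 0.054); φ = arcsin(p_z) ≈ 3.08°, λ = atan2(p_y, p_x) ≈ 34.51°.

≈ lat 3°N, lon 35°E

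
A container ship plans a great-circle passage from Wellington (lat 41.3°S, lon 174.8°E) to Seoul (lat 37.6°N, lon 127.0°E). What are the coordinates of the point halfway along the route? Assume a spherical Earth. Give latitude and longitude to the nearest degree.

Convert each endpoint to a unit vector on the sphere (x = cos φ cos λ, y = cos φ sin λ, z = sin φ).
The central angle between the endpoints is δ = arccos(p₁·p₂) ≈ 1.574 rad (90.2°).
Interpolate at f = 1/2 with slerp weights a = sin((1−f)δ)/sin δ ≈ 0.708, b = sin(fδ)/sin δ ≈ 0.708.
p = a·p₁ + b·p₂ ≈ (-0.867, 0.496, -0.035); φ = arcsin(p_z) ≈ -2.02°, λ = atan2(p_y, p_x) ≈ 150.23°.

≈ lat 2°S, lon 150°E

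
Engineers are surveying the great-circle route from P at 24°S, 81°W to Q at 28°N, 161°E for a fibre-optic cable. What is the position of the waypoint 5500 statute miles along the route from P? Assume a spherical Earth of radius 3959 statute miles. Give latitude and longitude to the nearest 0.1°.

Convert each endpoint to a unit vector on the sphere (x = cos φ cos λ, y = cos φ sin λ, z = sin φ).
The central angle between the endpoints is δ = arccos(p₁·p₂) ≈ 2.177 rad (124.7°). The total great-circle distance is δ·R ≈ 2.177 × 3959 ≈ 8618 mi, so the target fraction is f = 5500/8618 ≈ 0.638.
Interpolate at f ≈ 0.638 with slerp weights a = sin((1−f)δ)/sin δ ≈ 0.862, b = sin(fδ)/sin δ ≈ 1.197.
p = a·p₁ + b·p₂ ≈ (-0.876, -0.434, 0.211); φ = arcsin(p_z) ≈ 12.19°, λ = atan2(p_y, p_x) ≈ -153.64°.

≈ 12.2°N, 153.6°W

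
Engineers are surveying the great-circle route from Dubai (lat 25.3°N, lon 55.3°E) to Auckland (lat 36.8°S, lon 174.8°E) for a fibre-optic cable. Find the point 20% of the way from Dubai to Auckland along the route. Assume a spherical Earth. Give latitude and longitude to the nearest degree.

The haversine formula gives a central angle δ ≈ 2.230 rad (127.8°) between the endpoints.
Interpolate at f = 0.20 with slerp weights a = sin((1−f)δ)/sin δ ≈ 1.236, b = sin(fδ)/sin δ ≈ 0.546.
p = a·p₁ + b·p₂ ≈ (0.201, 0.959, 0.202); φ = arcsin(p_z) ≈ 11.63°, λ = atan2(p_y, p_x) ≈ 78.15°.

≈ lat 12°N, lon 78°E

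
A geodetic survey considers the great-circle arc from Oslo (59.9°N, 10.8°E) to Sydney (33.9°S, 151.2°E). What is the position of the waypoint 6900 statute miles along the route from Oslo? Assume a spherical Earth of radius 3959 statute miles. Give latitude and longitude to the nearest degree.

From cos δ = sin φ₁ sin φ₂ + cos φ₁ cos φ₂ cos Δλ, the central angle is δ ≈ 2.504 rad (143.4°). The total great-circle distance is δ·R ≈ 2.504 × 3959 ≈ 9912 mi, so the target fraction is f = 6900/9912 ≈ 0.696.
Interpolate at f ≈ 0.696 with slerp weights a = sin((1−f)δ)/sin δ ≈ 1.157, b = sin(fδ)/sin δ ≈ 1.654.
p = a·p₁ + b·p₂ ≈ (-0.633, 0.770, 0.079); φ = arcsin(p_z) ≈ 4.52°, λ = atan2(p_y, p_x) ≈ 129.41°.

≈ 5°N, 129°E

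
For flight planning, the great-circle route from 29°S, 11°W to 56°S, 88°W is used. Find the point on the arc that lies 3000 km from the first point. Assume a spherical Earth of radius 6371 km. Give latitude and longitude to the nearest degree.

≈ 48°S, 36°W

Convert each endpoint to a unit vector on the sphere (x = cos φ cos λ, y = cos φ sin λ, z = sin φ).
The central angle between the endpoints is δ = arccos(p₁·p₂) ≈ 1.033 rad (59.2°). The total great-circle distance is δ·R ≈ 1.033 × 6371 ≈ 6583 km, so the target fraction is f = 3000/6583 ≈ 0.456.
Interpolate at f ≈ 0.456 with slerp weights a = sin((1−f)δ)/sin δ ≈ 0.621, b = sin(fδ)/sin δ ≈ 0.528.
p = a·p₁ + b·p₂ ≈ (0.543, -0.399, -0.739); φ = arcsin(p_z) ≈ -47.63°, λ = atan2(p_y, p_x) ≈ -36.28°.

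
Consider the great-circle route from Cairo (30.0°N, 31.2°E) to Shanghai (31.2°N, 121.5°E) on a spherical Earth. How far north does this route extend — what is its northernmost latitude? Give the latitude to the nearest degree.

≈ 40°N

The great circle lies in the plane with unit normal n̂ = (p₁ × p₂)/|p₁ × p₂|.
Here n̂_z ≈ +0.766; the vertex latitude is φ_max = arccos|n̂_z| ≈ 40.0°.
Check via Clairaut: cos φ_max = |cos φ₁| · sin C = cos(30.0°)·sin(62.2°) ≈ 0.766, again giving ≈ 40.0°.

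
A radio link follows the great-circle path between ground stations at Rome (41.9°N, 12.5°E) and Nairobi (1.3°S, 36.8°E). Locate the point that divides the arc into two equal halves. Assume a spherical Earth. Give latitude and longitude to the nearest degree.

≈ (21°N, 26°E)

Write both endpoints as unit vectors p₁, p₂ with components (cos φ cos λ, cos φ sin λ, sin φ).
The central angle between the endpoints is δ = arccos(p₁·p₂) ≈ 0.846 rad (48.5°).
Interpolate at f = 1/2 with slerp weights a = sin((1−f)δ)/sin δ ≈ 0.548, b = sin(fδ)/sin δ ≈ 0.548.
p = a·p₁ + b·p₂ ≈ (0.837, 0.417, 0.354); φ = arcsin(p_z) ≈ 20.72°, λ = atan2(p_y, p_x) ≈ 26.46°.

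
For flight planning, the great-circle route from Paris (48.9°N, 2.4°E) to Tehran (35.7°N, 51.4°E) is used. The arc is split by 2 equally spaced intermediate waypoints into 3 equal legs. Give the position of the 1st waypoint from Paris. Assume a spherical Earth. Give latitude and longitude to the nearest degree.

≈ 47°N, 21°E

Convert each endpoint to a unit vector on the sphere (x = cos φ cos λ, y = cos φ sin λ, z = sin φ).
The central angle between the endpoints is δ = arccos(p₁·p₂) ≈ 0.660 rad (37.8°).
Interpolate at f = 1/3 with slerp weights a = sin((1−f)δ)/sin δ ≈ 0.695, b = sin(fδ)/sin δ ≈ 0.356.
p = a·p₁ + b·p₂ ≈ (0.637, 0.245, 0.731); φ = arcsin(p_z) ≈ 46.99°, λ = atan2(p_y, p_x) ≈ 21.05°.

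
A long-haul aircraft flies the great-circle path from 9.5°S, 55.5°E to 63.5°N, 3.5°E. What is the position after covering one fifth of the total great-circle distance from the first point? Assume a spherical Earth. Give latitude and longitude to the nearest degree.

≈ 6°N, 50°E

Convert each endpoint to a unit vector on the sphere (x = cos φ cos λ, y = cos φ sin λ, z = sin φ).
The central angle between the endpoints is δ = arccos(p₁·p₂) ≈ 1.447 rad (82.9°).
Interpolate at f = 1/5 with slerp weights a = sin((1−f)δ)/sin δ ≈ 0.923, b = sin(fδ)/sin δ ≈ 0.288.
p = a·p₁ + b·p₂ ≈ (0.644, 0.758, 0.105); φ = arcsin(p_z) ≈ 6.03°, λ = atan2(p_y, p_x) ≈ 49.66°.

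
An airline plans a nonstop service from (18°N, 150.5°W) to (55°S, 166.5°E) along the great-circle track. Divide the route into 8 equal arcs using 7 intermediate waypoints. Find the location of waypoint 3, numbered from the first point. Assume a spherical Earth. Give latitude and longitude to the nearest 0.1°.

≈ (10.3°S, 162.3°W)

Write both endpoints as unit vectors p₁, p₂ with components (cos φ cos λ, cos φ sin λ, sin φ).
The central angle between the endpoints is δ = arccos(p₁·p₂) ≈ 1.424 rad (81.6°).
Interpolate at f = 3/8 with slerp weights a = sin((1−f)δ)/sin δ ≈ 0.786, b = sin(fδ)/sin δ ≈ 0.515.
p = a·p₁ + b·p₂ ≈ (-0.937, -0.299, -0.179); φ = arcsin(p_z) ≈ -10.30°, λ = atan2(p_y, p_x) ≈ -162.31°.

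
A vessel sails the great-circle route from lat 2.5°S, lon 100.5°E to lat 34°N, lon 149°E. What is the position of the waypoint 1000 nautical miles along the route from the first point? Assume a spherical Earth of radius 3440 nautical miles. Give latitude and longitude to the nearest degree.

From cos δ = sin φ₁ sin φ₂ + cos φ₁ cos φ₂ cos Δλ, the central angle is δ ≈ 1.019 rad (58.4°). The total great-circle distance is δ·R ≈ 1.019 × 3440 ≈ 3505 nmi, so the target fraction is f = 1000/3505 ≈ 0.285.
Interpolate at f ≈ 0.285 with slerp weights a = sin((1−f)δ)/sin δ ≈ 0.782, b = sin(fδ)/sin δ ≈ 0.337.
p = a·p₁ + b·p₂ ≈ (-0.381, 0.911, 0.154); φ = arcsin(p_z) ≈ 8.87°, λ = atan2(p_y, p_x) ≈ 112.71°.

≈ lat 9°N, lon 113°E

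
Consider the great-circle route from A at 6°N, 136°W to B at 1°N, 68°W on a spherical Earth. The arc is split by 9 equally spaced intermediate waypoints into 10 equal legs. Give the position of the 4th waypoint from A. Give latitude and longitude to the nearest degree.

Convert each endpoint to a unit vector on the sphere (x = cos φ cos λ, y = cos φ sin λ, z = sin φ).
The central angle between the endpoints is δ = arccos(p₁·p₂) ≈ 1.187 rad (68.0°).
Interpolate at f = 4/10 with slerp weights a = sin((1−f)δ)/sin δ ≈ 0.705, b = sin(fδ)/sin δ ≈ 0.493.
p = a·p₁ + b·p₂ ≈ (-0.320, -0.944, 0.082); φ = arcsin(p_z) ≈ 4.72°, λ = atan2(p_y, p_x) ≈ -108.70°.

≈ 5°N, 109°W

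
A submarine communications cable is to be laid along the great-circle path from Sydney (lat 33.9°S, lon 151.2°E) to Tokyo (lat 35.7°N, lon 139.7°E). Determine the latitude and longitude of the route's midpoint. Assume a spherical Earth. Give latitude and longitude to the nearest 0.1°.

≈ lat 0.9°N, lon 145.5°E

Convert each endpoint to a unit vector on the sphere (x = cos φ cos λ, y = cos φ sin λ, z = sin φ).
The central angle between the endpoints is δ = arccos(p₁·p₂) ≈ 1.229 rad (70.4°).
Interpolate at f = 1/2 with slerp weights a = sin((1−f)δ)/sin δ ≈ 0.612, b = sin(fδ)/sin δ ≈ 0.612.
p = a·p₁ + b·p₂ ≈ (-0.824, 0.566, 0.016); φ = arcsin(p_z) ≈ 0.90°, λ = atan2(p_y, p_x) ≈ 145.51°.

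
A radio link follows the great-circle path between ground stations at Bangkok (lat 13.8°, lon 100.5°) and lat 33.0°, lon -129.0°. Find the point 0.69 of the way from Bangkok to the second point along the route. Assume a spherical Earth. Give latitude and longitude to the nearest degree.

≈ lat 47°, lon -172°

Convert each endpoint to a unit vector on the sphere (x = cos φ cos λ, y = cos φ sin λ, z = sin φ).
The central angle between the endpoints is δ = arccos(p₁·p₂) ≈ 1.981 rad (113.5°).
Interpolate at f = 0.69 with slerp weights a = sin((1−f)δ)/sin δ ≈ 0.629, b = sin(fδ)/sin δ ≈ 1.068.
p = a·p₁ + b·p₂ ≈ (-0.675, -0.096, 0.732); φ = arcsin(p_z) ≈ 47.02°, λ = atan2(p_y, p_x) ≈ -171.91°.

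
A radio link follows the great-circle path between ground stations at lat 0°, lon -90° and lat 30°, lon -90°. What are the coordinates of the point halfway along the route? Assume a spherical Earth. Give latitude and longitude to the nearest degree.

≈ lat 15°, lon -90°

Convert each endpoint to a unit vector on the sphere (x = cos φ cos λ, y = cos φ sin λ, z = sin φ).
The central angle between the endpoints is δ = arccos(p₁·p₂) ≈ 0.524 rad (30.0°).
Interpolate at f = 1/2 with slerp weights a = sin((1−f)δ)/sin δ ≈ 0.518, b = sin(fδ)/sin δ ≈ 0.518.
p = a·p₁ + b·p₂ ≈ (0.000, -0.966, 0.259); φ = arcsin(p_z) ≈ 15.00°, λ = atan2(p_y, p_x) ≈ -90.00°.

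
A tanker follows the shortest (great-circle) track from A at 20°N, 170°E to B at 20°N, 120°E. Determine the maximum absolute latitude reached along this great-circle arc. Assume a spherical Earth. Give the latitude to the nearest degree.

The great circle lies in the plane with unit normal n̂ = (p₁ × p₂)/|p₁ × p₂|.
Here n̂_z ≈ -0.928; the vertex latitude is φ_max = arccos|n̂_z| ≈ 21.9°.

≈ 22°N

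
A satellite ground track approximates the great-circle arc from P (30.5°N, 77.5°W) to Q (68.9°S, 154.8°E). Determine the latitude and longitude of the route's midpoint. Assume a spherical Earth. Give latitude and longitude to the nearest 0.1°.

≈ (31.2°S, 101.4°W)

Write both endpoints as unit vectors p₁, p₂ with components (cos φ cos λ, cos φ sin λ, sin φ).
The central angle between the endpoints is δ = arccos(p₁·p₂) ≈ 2.296 rad (131.5°).
Interpolate at f = 1/2 with slerp weights a = sin((1−f)δ)/sin δ ≈ 1.218, b = sin(fδ)/sin δ ≈ 1.218.
p = a·p₁ + b·p₂ ≈ (-0.170, -0.838, -0.518); φ = arcsin(p_z) ≈ -31.22°, λ = atan2(p_y, p_x) ≈ -101.44°.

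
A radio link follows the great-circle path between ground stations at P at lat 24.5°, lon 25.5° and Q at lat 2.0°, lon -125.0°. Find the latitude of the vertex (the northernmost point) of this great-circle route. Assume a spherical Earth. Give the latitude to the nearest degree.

The great circle lies in the plane with unit normal n̂ = (p₁ × p₂)/|p₁ × p₂|.
Here n̂_z ≈ -0.711; the vertex latitude is φ_max = arccos|n̂_z| ≈ 44.6°.

≈ 45°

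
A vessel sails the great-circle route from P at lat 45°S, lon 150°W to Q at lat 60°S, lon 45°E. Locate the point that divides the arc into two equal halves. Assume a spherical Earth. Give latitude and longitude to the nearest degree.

Write both endpoints as unit vectors p₁, p₂ with components (cos φ cos λ, cos φ sin λ, sin φ).
The central angle between the endpoints is δ = arccos(p₁·p₂) ≈ 1.297 rad (74.3°).
Interpolate at f = 1/2 with slerp weights a = sin((1−f)δ)/sin δ ≈ 0.627, b = sin(fδ)/sin δ ≈ 0.627.
p = a·p₁ + b·p₂ ≈ (-0.162, 0.000, -0.987); φ = arcsin(p_z) ≈ -80.66°, λ = atan2(p_y, p_x) ≈ 180.00°.

≈ lat 81°S, lon 180°E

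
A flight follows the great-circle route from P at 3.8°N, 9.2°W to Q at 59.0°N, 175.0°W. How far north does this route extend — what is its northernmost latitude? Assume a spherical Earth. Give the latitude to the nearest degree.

≈ 82°N

The great circle lies in the plane with unit normal n̂ = (p₁ × p₂)/|p₁ × p₂|.
Here n̂_z ≈ -0.140; the vertex latitude is φ_max = arccos|n̂_z| ≈ 81.9°.
Check via Clairaut: cos φ_max = |cos φ₁| · sin C = cos(3.8°)·sin(8.1°) ≈ 0.140, again giving ≈ 81.9°.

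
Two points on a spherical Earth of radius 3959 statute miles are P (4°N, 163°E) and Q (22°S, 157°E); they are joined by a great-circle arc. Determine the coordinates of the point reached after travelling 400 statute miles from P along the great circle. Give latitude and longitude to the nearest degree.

≈ (2°S, 162°E)

The haversine formula gives a central angle δ ≈ 0.465 rad (26.7°) between the endpoints. The total great-circle distance is δ·R ≈ 0.465 × 3959 ≈ 1842 mi, so the target fraction is f = 400/1842 ≈ 0.217.
Interpolate at f ≈ 0.217 with slerp weights a = sin((1−f)δ)/sin δ ≈ 0.794, b = sin(fδ)/sin δ ≈ 0.225.
p = a·p₁ + b·p₂ ≈ (-0.949, 0.313, -0.029); φ = arcsin(p_z) ≈ -1.65°, λ = atan2(p_y, p_x) ≈ 161.75°.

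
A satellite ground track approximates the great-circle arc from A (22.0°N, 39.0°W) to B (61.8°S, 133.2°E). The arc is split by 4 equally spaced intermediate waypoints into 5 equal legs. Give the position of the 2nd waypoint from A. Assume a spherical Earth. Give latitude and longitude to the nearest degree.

Convert each endpoint to a unit vector on the sphere (x = cos φ cos λ, y = cos φ sin λ, z = sin φ).
The central angle between the endpoints is δ = arccos(p₁·p₂) ≈ 2.441 rad (139.8°).
Interpolate at f = 2/5 with slerp weights a = sin((1−f)δ)/sin δ ≈ 1.542, b = sin(fδ)/sin δ ≈ 1.284.
p = a·p₁ + b·p₂ ≈ (0.695, -0.457, -0.554); φ = arcsin(p_z) ≈ -33.67°, λ = atan2(p_y, p_x) ≈ -33.32°.

≈ (34°S, 33°W)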